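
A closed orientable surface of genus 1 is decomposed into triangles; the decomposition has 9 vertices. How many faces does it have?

χ = 2 − 2·1 = 0, and every face is a triangle so 3F = 2E.
V − E + F = 0 with E = 3F/2 gives 9 − (3/2 − 1)·F = 0, so F = 18 and E = 27.

18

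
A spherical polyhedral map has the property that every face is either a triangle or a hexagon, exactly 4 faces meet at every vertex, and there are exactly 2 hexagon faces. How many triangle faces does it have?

12

Let x be the number of triangles; then F = 2 + x.
Edge–face incidences: 2E = 6·2 + 3·x = 12 + 3x.
Every vertex has degree 4, so 4V = 2E.
Euler: V − E + F = 2 ⇒ (2E)/4 − E + (2 + x) = 2.
Multiply by 8: 2·(2E) − 4·(2E) + 8·(2 + x) = 16, i.e. 16 + 8x − 2·(12 + 3x) = 16.
Collecting terms: 2x − 8 = 16, so 2x = 24, so x = 12.
Then 2E = 12 + 3·12 = 48, so E = 24, V = 2E/4 = 12, F = 2 + 12 = 14.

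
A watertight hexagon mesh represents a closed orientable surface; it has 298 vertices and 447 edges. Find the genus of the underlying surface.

1

Every face is a hexagon and each edge borders two faces, so 6F = 2·447, giving F = 149.
χ = V − E + F = 298 − 447 + 149 = 0.
For a closed orientable surface χ = 2 − 2g, so g = (2 − (0))/2 = 1.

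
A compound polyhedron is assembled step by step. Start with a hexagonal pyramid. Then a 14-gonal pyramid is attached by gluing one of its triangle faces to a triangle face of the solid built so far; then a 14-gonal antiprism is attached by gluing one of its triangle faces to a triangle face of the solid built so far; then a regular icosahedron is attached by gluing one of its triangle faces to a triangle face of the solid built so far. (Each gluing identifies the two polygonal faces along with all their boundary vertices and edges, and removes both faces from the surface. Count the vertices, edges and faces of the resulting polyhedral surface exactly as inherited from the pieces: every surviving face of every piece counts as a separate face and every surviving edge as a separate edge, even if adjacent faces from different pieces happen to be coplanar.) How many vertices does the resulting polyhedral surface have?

53

A hexagonal pyramid: V=7, E=12, F=7.
Attach a 14-gonal pyramid (V=15, E=28, F=15) along a 3-gon: merge 3 vertices and 3 edges, delete both glued faces → V=19, E=37, F=20.
Attach a 14-gonal antiprism (V=28, E=56, F=30) along a 3-gon: merge 3 vertices and 3 edges, delete both glued faces → V=44, E=90, F=48.
Attach a regular icosahedron (V=12, E=30, F=20) along a 3-gon: merge 3 vertices and 3 edges, delete both glued faces → V=53, E=117, F=66.
Check: V − E + F = 53 − 117 + 66 = 2.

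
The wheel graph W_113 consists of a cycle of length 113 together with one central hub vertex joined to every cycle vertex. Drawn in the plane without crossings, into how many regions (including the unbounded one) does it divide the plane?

W_113 has V = 113 + 1 = 114 vertices and E = 2·113 = 226 edges.
By Euler's formula F = 2 − V + E = 2 − 114 + 226 = 114.

114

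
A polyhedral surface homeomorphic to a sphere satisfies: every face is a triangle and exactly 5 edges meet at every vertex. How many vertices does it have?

Each face has 3 edges and each edge borders two faces, so 2E = 3F.
Each vertex has degree 5, so 5V = 2E and hence V = 3F/5.
Euler: V − E + F = 2 ⇒ (3F/5) − (3F/2) + F = 2.
Multiply by 10: (6 − 15 + 10)F = 20, i.e. 1F = 20.
So F = 20, E = 3·20/2 = 30, V = 3·20/5 = 12.

12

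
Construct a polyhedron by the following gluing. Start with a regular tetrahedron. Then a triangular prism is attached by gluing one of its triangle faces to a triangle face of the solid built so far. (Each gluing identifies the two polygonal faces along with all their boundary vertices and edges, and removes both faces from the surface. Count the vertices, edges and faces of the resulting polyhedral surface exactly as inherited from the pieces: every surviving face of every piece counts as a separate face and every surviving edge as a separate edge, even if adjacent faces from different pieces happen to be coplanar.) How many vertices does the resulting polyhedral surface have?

A regular tetrahedron: V=4, E=6, F=4.
Attach a triangular prism (V=6, E=9, F=5) along a 3-gon: merge 3 vertices and 3 edges, delete both glued faces → V=7, E=12, F=7.
Check: V − E + F = 7 − 12 + 7 = 2.

7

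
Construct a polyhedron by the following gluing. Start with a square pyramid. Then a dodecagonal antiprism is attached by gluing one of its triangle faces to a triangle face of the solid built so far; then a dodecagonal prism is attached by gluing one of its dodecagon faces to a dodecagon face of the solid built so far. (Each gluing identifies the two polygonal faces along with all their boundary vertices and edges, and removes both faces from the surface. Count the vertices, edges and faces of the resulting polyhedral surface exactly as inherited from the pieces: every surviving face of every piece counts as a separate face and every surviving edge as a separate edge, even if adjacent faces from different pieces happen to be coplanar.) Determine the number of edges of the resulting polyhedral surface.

77

A square pyramid: V=5, E=8, F=5.
Attach a dodecagonal antiprism (V=24, E=48, F=26) along a 3-gon: merge 3 vertices and 3 edges, delete both glued faces → V=26, E=53, F=29.
Attach a dodecagonal prism (V=24, E=36, F=14) along a 12-gon: merge 12 vertices and 12 edges, delete both glued faces → V=38, E=77, F=41.
Check: V − E + F = 38 − 77 + 41 = 2.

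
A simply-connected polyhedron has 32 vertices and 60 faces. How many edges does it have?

Here V − E + F = 2.
E = V + F − (2) = 32 + 60 − (2) = 90.

90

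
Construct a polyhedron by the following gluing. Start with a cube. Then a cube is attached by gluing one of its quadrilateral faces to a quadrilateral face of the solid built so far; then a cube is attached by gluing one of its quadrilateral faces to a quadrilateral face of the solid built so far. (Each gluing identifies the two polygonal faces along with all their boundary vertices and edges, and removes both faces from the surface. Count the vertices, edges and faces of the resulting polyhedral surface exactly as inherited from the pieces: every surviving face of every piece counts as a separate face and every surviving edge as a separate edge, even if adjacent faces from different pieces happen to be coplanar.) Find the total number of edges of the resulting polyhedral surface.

A cube: V=8, E=12, F=6.
Attach a cube (V=8, E=12, F=6) along a 4-gon: merge 4 vertices and 4 edges, delete both glued faces → V=12, E=20, F=10.
Attach a cube (V=8, E=12, F=6) along a 4-gon: merge 4 vertices and 4 edges, delete both glued faces → V=16, E=28, F=14.
Check: V − E + F = 16 − 28 + 14 = 2.

28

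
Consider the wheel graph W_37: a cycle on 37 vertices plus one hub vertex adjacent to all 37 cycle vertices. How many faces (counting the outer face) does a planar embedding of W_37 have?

38

W_37 has V = 37 + 1 = 38 vertices and E = 2·37 = 74 edges.
By Euler's formula F = 2 − V + E = 2 − 38 + 74 = 38.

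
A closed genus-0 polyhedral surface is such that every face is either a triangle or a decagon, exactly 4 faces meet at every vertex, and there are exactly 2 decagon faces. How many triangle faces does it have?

20

Let x be the number of triangles; then F = 2 + x.
Edge–face incidences: 2E = 10·2 + 3·x = 20 + 3x.
Every vertex has degree 4, so 4V = 2E.
Euler: V − E + F = 2 ⇒ (2E)/4 − E + (2 + x) = 2.
Multiply by 8: 2·(2E) − 4·(2E) + 8·(2 + x) = 16, i.e. 16 + 8x − 2·(20 + 3x) = 16.
Collecting terms: 2x − 24 = 16, so 2x = 40, so x = 20.
Then 2E = 20 + 3·20 = 80, so E = 40, V = 2E/4 = 20, F = 2 + 20 = 22.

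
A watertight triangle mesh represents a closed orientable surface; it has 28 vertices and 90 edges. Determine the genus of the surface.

Every face is a triangle and each edge borders two faces, so 3F = 2·90, giving F = 60.
χ = V − E + F = 28 − 90 + 60 = -2.
For a closed orientable surface χ = 2 − 2g, so g = (2 − (-2))/2 = 2.

2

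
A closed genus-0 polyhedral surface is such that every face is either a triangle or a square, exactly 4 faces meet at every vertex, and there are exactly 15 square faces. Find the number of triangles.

Let x be the number of triangles; then F = 15 + x.
Edge–face incidences: 2E = 4·15 + 3·x = 60 + 3x.
Every vertex has degree 4, so 4V = 2E.
Euler: V − E + F = 2 ⇒ (2E)/4 − E + (15 + x) = 2.
Multiply by 8: 2·(2E) − 4·(2E) + 8·(15 + x) = 16, i.e. 120 + 8x − 2·(60 + 3x) = 16.
Collecting terms: 2x = 16, so x = 8.
Then 2E = 60 + 3·8 = 84, so E = 42, V = 2E/4 = 21, F = 15 + 8 = 23.

8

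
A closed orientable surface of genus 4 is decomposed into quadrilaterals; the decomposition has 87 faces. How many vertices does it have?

81

χ = 2 − 2·4 = -6, and every face is a square so 4F = 2E.
E = 4·87/2 = 174. Then V = -6 + E − F = -6 + 174 − 87 = 81.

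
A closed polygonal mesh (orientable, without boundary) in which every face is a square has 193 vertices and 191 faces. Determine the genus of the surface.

Every face is a square, so 2E = 4·191 = 764, giving E = 382.
χ = V − E + F = 193 − 382 + 191 = 2.
For a closed orientable surface χ = 2 − 2g, so g = (2 − (2))/2 = 0.

0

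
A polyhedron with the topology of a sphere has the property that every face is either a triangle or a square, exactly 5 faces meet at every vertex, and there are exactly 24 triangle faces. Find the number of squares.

Let x be the number of squares; then F = 24 + x.
Edge–face incidences: 2E = 3·24 + 4·x = 72 + 4x.
Every vertex has degree 5, so 5V = 2E.
Euler: V − E + F = 2 ⇒ (2E)/5 − E + (24 + x) = 2.
Multiply by 10: 2·(2E) − 5·(2E) + 10·(24 + x) = 20, i.e. 240 + 10x − 3·(72 + 4x) = 20.
Collecting terms: −2x + 24 = 20, so −2x = −4, so x = 2.
Then 2E = 72 + 4·2 = 80, so E = 40, V = 2E/5 = 16, F = 24 + 2 = 26.

2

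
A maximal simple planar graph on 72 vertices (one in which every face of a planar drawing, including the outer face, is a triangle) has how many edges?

210

In a plane triangulation 3F = 2E and V − E + F = 2, so E = 3V − 6 = 3·72 − 6 = 210.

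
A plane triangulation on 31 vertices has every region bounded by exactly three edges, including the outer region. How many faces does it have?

In a plane triangulation 3F = 2E and V − E + F = 2, so F = 2V − 4 = 2·31 − 4 = 58.

58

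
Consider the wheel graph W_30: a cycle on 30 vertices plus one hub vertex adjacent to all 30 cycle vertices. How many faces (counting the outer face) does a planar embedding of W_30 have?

W_30 has V = 30 + 1 = 31 vertices and E = 2·30 = 60 edges.
By Euler's formula F = 2 − V + E = 2 − 31 + 60 = 31.

31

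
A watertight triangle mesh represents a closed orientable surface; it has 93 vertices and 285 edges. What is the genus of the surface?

Every face is a triangle and each edge borders two faces, so 3F = 2·285, giving F = 190.
χ = V − E + F = 93 − 285 + 190 = -2.
For a closed orientable surface χ = 2 − 2g, so g = (2 − (-2))/2 = 2.

2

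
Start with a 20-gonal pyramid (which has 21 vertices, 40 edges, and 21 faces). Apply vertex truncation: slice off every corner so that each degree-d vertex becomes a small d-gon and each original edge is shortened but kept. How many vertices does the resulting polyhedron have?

80

Truncation replaces each original edge-end by a new vertex, so V′ = 2E = 80.
Each original edge survives, and each old vertex of degree d contributes d new edges; summing degrees gives Σd = 2E, so E′ = E + 2E = 3E = 120.
Each original face survives and each original vertex becomes one new face: F′ = F + V = 42.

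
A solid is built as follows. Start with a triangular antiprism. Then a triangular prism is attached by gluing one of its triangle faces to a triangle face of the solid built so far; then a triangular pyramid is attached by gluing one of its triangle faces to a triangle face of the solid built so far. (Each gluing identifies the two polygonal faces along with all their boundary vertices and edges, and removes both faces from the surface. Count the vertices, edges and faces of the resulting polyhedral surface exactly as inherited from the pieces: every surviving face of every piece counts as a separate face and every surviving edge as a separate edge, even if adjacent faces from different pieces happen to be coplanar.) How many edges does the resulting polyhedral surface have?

21

A triangular antiprism: V=6, E=12, F=8.
Attach a triangular prism (V=6, E=9, F=5) along a 3-gon: merge 3 vertices and 3 edges, delete both glued faces → V=9, E=18, F=11.
Attach a triangular pyramid (V=4, E=6, F=4) along a 3-gon: merge 3 vertices and 3 edges, delete both glued faces → V=10, E=21, F=13.
Check: V − E + F = 10 − 21 + 13 = 2.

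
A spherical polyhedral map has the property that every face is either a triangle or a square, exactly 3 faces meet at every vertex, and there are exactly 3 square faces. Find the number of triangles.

2

Let x be the number of triangles; then F = 3 + x.
Edge–face incidences: 2E = 4·3 + 3·x = 12 + 3x.
Every vertex has degree 3, so 3V = 2E.
Euler: V − E + F = 2 ⇒ (2E)/3 − E + (3 + x) = 2.
Multiply by 6: 2·(2E) − 3·(2E) + 6·(3 + x) = 12, i.e. 18 + 6x − (12 + 3x) = 12.
Collecting terms: 3x + 6 = 12, so 3x = 6, so x = 2.
Then 2E = 12 + 3·2 = 18, so E = 9, V = 2E/3 = 6, F = 3 + 2 = 5.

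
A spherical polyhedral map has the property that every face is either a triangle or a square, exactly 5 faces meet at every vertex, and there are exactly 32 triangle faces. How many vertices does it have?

24

Let x be the number of squares; then F = 32 + x.
Edge–face incidences: 2E = 3·32 + 4·x = 96 + 4x.
Every vertex has degree 5, so 5V = 2E.
Euler: V − E + F = 2 ⇒ (2E)/5 − E + (32 + x) = 2.
Multiply by 10: 2·(2E) − 5·(2E) + 10·(32 + x) = 20, i.e. 320 + 10x − 3·(96 + 4x) = 20.
Collecting terms: −2x + 32 = 20, so −2x = −12, so x = 6.
Then 2E = 96 + 4·6 = 120, so E = 60, V = 2E/5 = 24, F = 32 + 6 = 38.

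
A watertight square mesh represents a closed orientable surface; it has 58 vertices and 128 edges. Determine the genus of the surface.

Every face is a square and each edge borders two faces, so 4F = 2·128, giving F = 64.
χ = V − E + F = 58 − 128 + 64 = -6.
For a closed orientable surface χ = 2 − 2g, so g = (2 − (-6))/2 = 4.

4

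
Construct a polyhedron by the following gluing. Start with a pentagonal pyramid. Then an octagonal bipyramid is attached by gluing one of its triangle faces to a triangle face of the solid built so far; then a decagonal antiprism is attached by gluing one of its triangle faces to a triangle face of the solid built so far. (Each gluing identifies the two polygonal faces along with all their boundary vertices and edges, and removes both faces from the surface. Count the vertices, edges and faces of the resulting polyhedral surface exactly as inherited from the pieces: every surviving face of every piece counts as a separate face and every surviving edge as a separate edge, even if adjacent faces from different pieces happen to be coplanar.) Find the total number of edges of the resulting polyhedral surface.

68

A pentagonal pyramid: V=6, E=10, F=6.
Attach an octagonal bipyramid (V=10, E=24, F=16) along a 3-gon: merge 3 vertices and 3 edges, delete both glued faces → V=13, E=31, F=20.
Attach a decagonal antiprism (V=20, E=40, F=22) along a 3-gon: merge 3 vertices and 3 edges, delete both glued faces → V=30, E=68, F=40.
Check: V − E + F = 30 − 68 + 40 = 2.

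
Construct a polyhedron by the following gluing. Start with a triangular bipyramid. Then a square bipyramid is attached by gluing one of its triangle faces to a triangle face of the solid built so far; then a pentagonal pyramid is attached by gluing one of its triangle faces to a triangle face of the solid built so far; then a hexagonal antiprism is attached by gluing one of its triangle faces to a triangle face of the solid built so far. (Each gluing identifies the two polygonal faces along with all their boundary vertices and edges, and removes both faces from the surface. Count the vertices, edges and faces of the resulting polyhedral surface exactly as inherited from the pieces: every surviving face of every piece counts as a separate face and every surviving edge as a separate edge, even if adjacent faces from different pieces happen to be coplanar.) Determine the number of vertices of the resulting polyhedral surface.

A triangular bipyramid: V=5, E=9, F=6.
Attach a square bipyramid (V=6, E=12, F=8) along a 3-gon: merge 3 vertices and 3 edges, delete both glued faces → V=8, E=18, F=12.
Attach a pentagonal pyramid (V=6, E=10, F=6) along a 3-gon: merge 3 vertices and 3 edges, delete both glued faces → V=11, E=25, F=16.
Attach a hexagonal antiprism (V=12, E=24, F=14) along a 3-gon: merge 3 vertices and 3 edges, delete both glued faces → V=20, E=46, F=28.
Check: V − E + F = 20 − 46 + 28 = 2.

20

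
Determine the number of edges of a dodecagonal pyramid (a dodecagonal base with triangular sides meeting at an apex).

24

A pyramid on an n-gon base has one n-gon and n triangles: V = 12 + 1 = 13, E = 2·12 = 24, F = 12 + 1 = 13.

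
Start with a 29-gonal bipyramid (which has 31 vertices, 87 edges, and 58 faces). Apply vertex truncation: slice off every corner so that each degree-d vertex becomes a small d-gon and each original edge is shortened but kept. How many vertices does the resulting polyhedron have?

174

Truncation replaces each original edge-end by a new vertex, so V′ = 2E = 174.
Each original edge survives, and each old vertex of degree d contributes d new edges; summing degrees gives Σd = 2E, so E′ = E + 2E = 3E = 261.
Each original face survives and each original vertex becomes one new face: F′ = F + V = 89.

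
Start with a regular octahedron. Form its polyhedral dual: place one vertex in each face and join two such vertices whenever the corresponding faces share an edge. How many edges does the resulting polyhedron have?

The base solid has V = 6, E = 12, F = 8.
The dual swaps V and F and preserves E: V′ = F = 8, E′ = E = 12, F′ = V = 6.

12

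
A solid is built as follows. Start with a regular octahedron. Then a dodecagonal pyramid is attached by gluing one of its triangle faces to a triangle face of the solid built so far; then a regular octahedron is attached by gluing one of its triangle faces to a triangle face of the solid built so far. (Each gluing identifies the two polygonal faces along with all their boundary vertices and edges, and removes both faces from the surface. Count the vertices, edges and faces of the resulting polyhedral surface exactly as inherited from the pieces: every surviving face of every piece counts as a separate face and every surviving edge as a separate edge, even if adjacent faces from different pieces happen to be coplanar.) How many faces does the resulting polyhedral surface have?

A regular octahedron: V=6, E=12, F=8.
Attach a dodecagonal pyramid (V=13, E=24, F=13) along a 3-gon: merge 3 vertices and 3 edges, delete both glued faces → V=16, E=33, F=19.
Attach a regular octahedron (V=6, E=12, F=8) along a 3-gon: merge 3 vertices and 3 edges, delete both glued faces → V=19, E=42, F=25.
Check: V − E + F = 19 − 42 + 25 = 2.

25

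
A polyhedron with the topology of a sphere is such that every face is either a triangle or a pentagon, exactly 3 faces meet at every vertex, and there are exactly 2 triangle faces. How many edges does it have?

Let x be the number of pentagons; then F = 2 + x.
Edge–face incidences: 2E = 3·2 + 5·x = 6 + 5x.
Every vertex has degree 3, so 3V = 2E.
Euler: V − E + F = 2 ⇒ (2E)/3 − E + (2 + x) = 2.
Multiply by 6: 2·(2E) − 3·(2E) + 6·(2 + x) = 12, i.e. 12 + 6x − (6 + 5x) = 12.
Collecting terms: x + 6 = 12, so x = 6.
Then 2E = 6 + 5·6 = 36, so E = 18, V = 2E/3 = 12, F = 2 + 6 = 8.

18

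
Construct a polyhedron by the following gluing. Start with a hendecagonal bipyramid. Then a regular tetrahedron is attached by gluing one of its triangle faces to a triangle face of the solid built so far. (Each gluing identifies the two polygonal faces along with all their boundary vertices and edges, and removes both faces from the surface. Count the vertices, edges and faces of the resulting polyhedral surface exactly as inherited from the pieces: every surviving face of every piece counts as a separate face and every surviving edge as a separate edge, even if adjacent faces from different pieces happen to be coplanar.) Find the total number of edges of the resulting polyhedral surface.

A hendecagonal bipyramid: V=13, E=33, F=22.
Attach a regular tetrahedron (V=4, E=6, F=4) along a 3-gon: merge 3 vertices and 3 edges, delete both glued faces → V=14, E=36, F=24.
Check: V − E + F = 14 − 36 + 24 = 2.

36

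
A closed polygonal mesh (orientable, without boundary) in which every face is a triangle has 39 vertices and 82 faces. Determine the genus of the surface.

2

Every face is a triangle, so 2E = 3·82 = 246, giving E = 123.
χ = V − E + F = 39 − 123 + 82 = -2.
For a closed orientable surface χ = 2 − 2g, so g = (2 − (-2))/2 = 2.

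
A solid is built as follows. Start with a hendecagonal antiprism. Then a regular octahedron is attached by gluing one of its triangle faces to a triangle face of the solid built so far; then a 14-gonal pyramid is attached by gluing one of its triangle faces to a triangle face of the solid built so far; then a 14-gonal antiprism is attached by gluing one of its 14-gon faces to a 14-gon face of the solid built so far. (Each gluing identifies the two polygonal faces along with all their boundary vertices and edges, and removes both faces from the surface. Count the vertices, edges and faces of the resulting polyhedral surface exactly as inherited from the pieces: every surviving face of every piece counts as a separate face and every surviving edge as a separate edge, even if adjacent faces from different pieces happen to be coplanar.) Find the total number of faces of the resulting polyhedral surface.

71

A hendecagonal antiprism: V=22, E=44, F=24.
Attach a regular octahedron (V=6, E=12, F=8) along a 3-gon: merge 3 vertices and 3 edges, delete both glued faces → V=25, E=53, F=30.
Attach a 14-gonal pyramid (V=15, E=28, F=15) along a 3-gon: merge 3 vertices and 3 edges, delete both glued faces → V=37, E=78, F=43.
Attach a 14-gonal antiprism (V=28, E=56, F=30) along a 14-gon: merge 14 vertices and 14 edges, delete both glued faces → V=51, E=120, F=71.
Check: V − E + F = 51 − 120 + 71 = 2.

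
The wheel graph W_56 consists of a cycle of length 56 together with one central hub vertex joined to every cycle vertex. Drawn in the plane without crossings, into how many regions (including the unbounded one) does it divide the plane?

W_56 has V = 56 + 1 = 57 vertices and E = 2·56 = 112 edges.
By Euler's formula F = 2 − V + E = 2 − 57 + 112 = 57.

57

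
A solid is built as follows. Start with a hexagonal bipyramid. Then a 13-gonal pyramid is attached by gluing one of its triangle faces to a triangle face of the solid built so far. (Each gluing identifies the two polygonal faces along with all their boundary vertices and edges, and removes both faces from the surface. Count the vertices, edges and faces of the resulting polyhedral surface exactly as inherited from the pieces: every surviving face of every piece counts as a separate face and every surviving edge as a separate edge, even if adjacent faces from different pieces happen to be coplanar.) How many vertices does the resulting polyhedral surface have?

19

A hexagonal bipyramid: V=8, E=18, F=12.
Attach a 13-gonal pyramid (V=14, E=26, F=14) along a 3-gon: merge 3 vertices and 3 edges, delete both glued faces → V=19, E=41, F=24.
Check: V − E + F = 19 − 41 + 24 = 2.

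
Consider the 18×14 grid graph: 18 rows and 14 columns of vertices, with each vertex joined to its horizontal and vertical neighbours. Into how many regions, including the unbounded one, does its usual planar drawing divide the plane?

The grid has V = 18·14 = 252 vertices and E = 18·13 + 14·17 = 472 edges.
F = 2 − V + E = 2 − 252 + 472 = 222.

222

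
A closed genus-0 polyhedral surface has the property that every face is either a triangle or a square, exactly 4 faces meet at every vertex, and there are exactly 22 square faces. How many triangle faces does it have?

Let x be the number of triangles; then F = 22 + x.
Edge–face incidences: 2E = 4·22 + 3·x = 88 + 3x.
Every vertex has degree 4, so 4V = 2E.
Euler: V − E + F = 2 ⇒ (2E)/4 − E + (22 + x) = 2.
Multiply by 8: 2·(2E) − 4·(2E) + 8·(22 + x) = 16, i.e. 176 + 8x − 2·(88 + 3x) = 16.
Collecting terms: 2x = 16, so x = 8.
Then 2E = 88 + 3·8 = 112, so E = 56, V = 2E/4 = 28, F = 22 + 8 = 30.

8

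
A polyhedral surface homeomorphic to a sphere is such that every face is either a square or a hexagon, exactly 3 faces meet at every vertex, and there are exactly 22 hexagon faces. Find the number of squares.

Let x be the number of squares; then F = 22 + x.
Edge–face incidences: 2E = 6·22 + 4·x = 132 + 4x.
Every vertex has degree 3, so 3V = 2E.
Euler: V − E + F = 2 ⇒ (2E)/3 − E + (22 + x) = 2.
Multiply by 6: 2·(2E) − 3·(2E) + 6·(22 + x) = 12, i.e. 132 + 6x − (132 + 4x) = 12.
Collecting terms: 2x = 12, so x = 6.
Then 2E = 132 + 4·6 = 156, so E = 78, V = 2E/3 = 52, F = 22 + 6 = 28.

6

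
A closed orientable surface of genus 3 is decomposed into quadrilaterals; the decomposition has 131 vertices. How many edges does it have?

270

χ = 2 − 2·3 = -4, and every face is a square so 4F = 2E.
V − E + F = -4 with E = 4F/2 gives 131 − (4/2 − 1)·F = -4, so F = 135 and E = 270.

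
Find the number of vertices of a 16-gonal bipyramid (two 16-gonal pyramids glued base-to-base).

A bipyramid over an n-gon has 2n triangular faces and n + 2 vertices: V = 16 + 2 = 18, E = 3·16 = 48, F = 2·16 = 32.

18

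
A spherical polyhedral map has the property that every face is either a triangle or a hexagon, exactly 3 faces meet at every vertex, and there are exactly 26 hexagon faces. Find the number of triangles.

Let x be the number of triangles; then F = 26 + x.
Edge–face incidences: 2E = 6·26 + 3·x = 156 + 3x.
Every vertex has degree 3, so 3V = 2E.
Euler: V − E + F = 2 ⇒ (2E)/3 − E + (26 + x) = 2.
Multiply by 6: 2·(2E) − 3·(2E) + 6·(26 + x) = 12, i.e. 156 + 6x − (156 + 3x) = 12.
Collecting terms: 3x = 12, so x = 4.
Then 2E = 156 + 3·4 = 168, so E = 84, V = 2E/3 = 56, F = 26 + 4 = 30.

4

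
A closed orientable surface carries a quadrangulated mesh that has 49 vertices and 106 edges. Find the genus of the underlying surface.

Every face is a square and each edge borders two faces, so 4F = 2·106, giving F = 53.
χ = V − E + F = 49 − 106 + 53 = -4.
For a closed orientable surface χ = 2 − 2g, so g = (2 − (-4))/2 = 3.

3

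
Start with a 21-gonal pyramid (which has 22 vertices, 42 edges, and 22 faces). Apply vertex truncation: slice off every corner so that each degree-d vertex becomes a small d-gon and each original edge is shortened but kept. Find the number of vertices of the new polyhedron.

84

Truncation replaces each original edge-end by a new vertex, so V′ = 2E = 84.
Each original edge survives, and each old vertex of degree d contributes d new edges; summing degrees gives Σd = 2E, so E′ = E + 2E = 3E = 126.
Each original face survives and each original vertex becomes one new face: F′ = F + V = 44.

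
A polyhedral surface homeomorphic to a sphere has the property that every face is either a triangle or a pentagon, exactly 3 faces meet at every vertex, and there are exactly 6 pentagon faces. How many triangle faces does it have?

2

Let x be the number of triangles; then F = 6 + x.
Edge–face incidences: 2E = 5·6 + 3·x = 30 + 3x.
Every vertex has degree 3, so 3V = 2E.
Euler: V − E + F = 2 ⇒ (2E)/3 − E + (6 + x) = 2.
Multiply by 6: 2·(2E) − 3·(2E) + 6·(6 + x) = 12, i.e. 36 + 6x − (30 + 3x) = 12.
Collecting terms: 3x + 6 = 12, so 3x = 6, so x = 2.
Then 2E = 30 + 3·2 = 36, so E = 18, V = 2E/3 = 12, F = 6 + 2 = 8.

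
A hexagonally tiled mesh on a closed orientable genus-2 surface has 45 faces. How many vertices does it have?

88

χ = 2 − 2·2 = -2, and every face is a hexagon so 6F = 2E.
E = 6·45/2 = 135. Then V = -2 + E − F = -2 + 135 − 45 = 88.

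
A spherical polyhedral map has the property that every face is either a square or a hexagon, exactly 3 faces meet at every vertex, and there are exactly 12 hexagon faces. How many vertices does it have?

32

Let x be the number of squares; then F = 12 + x.
Edge–face incidences: 2E = 6·12 + 4·x = 72 + 4x.
Every vertex has degree 3, so 3V = 2E.
Euler: V − E + F = 2 ⇒ (2E)/3 − E + (12 + x) = 2.
Multiply by 6: 2·(2E) − 3·(2E) + 6·(12 + x) = 12, i.e. 72 + 6x − (72 + 4x) = 12.
Collecting terms: 2x = 12, so x = 6.
Then 2E = 72 + 4·6 = 96, so E = 48, V = 2E/3 = 32, F = 12 + 6 = 18.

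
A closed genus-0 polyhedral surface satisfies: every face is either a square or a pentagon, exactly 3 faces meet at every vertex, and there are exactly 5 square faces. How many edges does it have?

15

Let x be the number of pentagons; then F = 5 + x.
Edge–face incidences: 2E = 4·5 + 5·x = 20 + 5x.
Every vertex has degree 3, so 3V = 2E.
Euler: V − E + F = 2 ⇒ (2E)/3 − E + (5 + x) = 2.
Multiply by 6: 2·(2E) − 3·(2E) + 6·(5 + x) = 12, i.e. 30 + 6x − (20 + 5x) = 12.
Collecting terms: x + 10 = 12, so x = 2.
Then 2E = 20 + 5·2 = 30, so E = 15, V = 2E/3 = 10, F = 5 + 2 = 7.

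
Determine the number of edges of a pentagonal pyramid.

10

A pyramid on an n-gon base has one n-gon and n triangles: V = 5 + 1 = 6, E = 2·5 = 10, F = 5 + 1 = 6.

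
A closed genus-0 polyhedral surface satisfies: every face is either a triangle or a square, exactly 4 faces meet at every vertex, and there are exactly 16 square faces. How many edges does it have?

Let x be the number of triangles; then F = 16 + x.
Edge–face incidences: 2E = 4·16 + 3·x = 64 + 3x.
Every vertex has degree 4, so 4V = 2E.
Euler: V − E + F = 2 ⇒ (2E)/4 − E + (16 + x) = 2.
Multiply by 8: 2·(2E) − 4·(2E) + 8·(16 + x) = 16, i.e. 128 + 8x − 2·(64 + 3x) = 16.
Collecting terms: 2x = 16, so x = 8.
Then 2E = 64 + 3·8 = 88, so E = 44, V = 2E/4 = 22, F = 16 + 8 = 24.

44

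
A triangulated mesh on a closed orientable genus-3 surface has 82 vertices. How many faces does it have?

χ = 2 − 2·3 = -4, and every face is a triangle so 3F = 2E.
V − E + F = -4 with E = 3F/2 gives 82 − (3/2 − 1)·F = -4, so F = 172 and E = 258.

172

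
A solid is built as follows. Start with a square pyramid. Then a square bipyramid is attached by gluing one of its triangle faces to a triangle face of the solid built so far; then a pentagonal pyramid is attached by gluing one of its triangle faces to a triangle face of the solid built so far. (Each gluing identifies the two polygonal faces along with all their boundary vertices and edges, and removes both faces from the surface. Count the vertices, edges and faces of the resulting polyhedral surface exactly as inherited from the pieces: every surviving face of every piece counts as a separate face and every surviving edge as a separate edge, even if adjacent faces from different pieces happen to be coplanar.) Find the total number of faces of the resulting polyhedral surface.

A square pyramid: V=5, E=8, F=5.
Attach a square bipyramid (V=6, E=12, F=8) along a 3-gon: merge 3 vertices and 3 edges, delete both glued faces → V=8, E=17, F=11.
Attach a pentagonal pyramid (V=6, E=10, F=6) along a 3-gon: merge 3 vertices and 3 edges, delete both glued faces → V=11, E=24, F=15.
Check: V − E + F = 11 − 24 + 15 = 2.

15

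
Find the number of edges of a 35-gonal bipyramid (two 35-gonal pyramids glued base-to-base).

A bipyramid over an n-gon has 2n triangular faces and n + 2 vertices: V = 35 + 2 = 37, E = 3·35 = 105, F = 2·35 = 70.
Check: V − E + F = 37 − 105 + 70 = 2.

105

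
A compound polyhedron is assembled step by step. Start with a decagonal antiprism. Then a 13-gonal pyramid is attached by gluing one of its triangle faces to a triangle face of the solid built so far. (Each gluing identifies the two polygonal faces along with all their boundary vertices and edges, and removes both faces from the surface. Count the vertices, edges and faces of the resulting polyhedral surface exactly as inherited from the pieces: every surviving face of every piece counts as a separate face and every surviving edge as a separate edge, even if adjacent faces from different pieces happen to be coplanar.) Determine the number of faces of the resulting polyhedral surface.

A decagonal antiprism: V=20, E=40, F=22.
Attach a 13-gonal pyramid (V=14, E=26, F=14) along a 3-gon: merge 3 vertices and 3 edges, delete both glued faces → V=31, E=63, F=34.
Check: V − E + F = 31 − 63 + 34 = 2.

34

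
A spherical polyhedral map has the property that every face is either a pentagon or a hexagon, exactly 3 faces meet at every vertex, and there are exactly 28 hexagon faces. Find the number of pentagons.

12

Let x be the number of pentagons; then F = 28 + x.
Edge–face incidences: 2E = 6·28 + 5·x = 168 + 5x.
Every vertex has degree 3, so 3V = 2E.
Euler: V − E + F = 2 ⇒ (2E)/3 − E + (28 + x) = 2.
Multiply by 6: 2·(2E) − 3·(2E) + 6·(28 + x) = 12, i.e. 168 + 6x − (168 + 5x) = 12.
Collecting terms: x = 12.
Then 2E = 168 + 5·12 = 228, so E = 114, V = 2E/3 = 76, F = 28 + 12 = 40.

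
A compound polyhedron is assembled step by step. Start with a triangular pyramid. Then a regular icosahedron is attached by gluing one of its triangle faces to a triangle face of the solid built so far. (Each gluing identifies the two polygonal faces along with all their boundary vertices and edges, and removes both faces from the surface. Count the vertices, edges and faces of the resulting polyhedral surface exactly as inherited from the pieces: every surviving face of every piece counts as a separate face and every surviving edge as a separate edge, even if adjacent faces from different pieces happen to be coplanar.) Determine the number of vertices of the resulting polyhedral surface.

13

A triangular pyramid: V=4, E=6, F=4.
Attach a regular icosahedron (V=12, E=30, F=20) along a 3-gon: merge 3 vertices and 3 edges, delete both glued faces → V=13, E=33, F=22.
Check: V − E + F = 13 − 33 + 22 = 2.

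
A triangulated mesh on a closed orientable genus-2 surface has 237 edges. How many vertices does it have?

77

χ = 2 − 2·2 = -2, and every face is a triangle so 3F = 2E.
F = 2E/3 = 158. Then V = -2 + E − F = -2 + 237 − 158 = 77.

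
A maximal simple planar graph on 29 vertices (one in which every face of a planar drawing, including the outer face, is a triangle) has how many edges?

In a plane triangulation 3F = 2E and V − E + F = 2, so E = 3V − 6 = 3·29 − 6 = 81.

81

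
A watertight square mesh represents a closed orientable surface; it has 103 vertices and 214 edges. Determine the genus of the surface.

3

Every face is a square and each edge borders two faces, so 4F = 2·214, giving F = 107.
χ = V − E + F = 103 − 214 + 107 = -4.
For a closed orientable surface χ = 2 − 2g, so g = (2 − (-4))/2 = 3.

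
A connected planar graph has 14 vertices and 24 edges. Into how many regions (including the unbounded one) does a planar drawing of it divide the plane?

12

Euler's formula for a connected plane graph: V − E + F = 2, so F = 2 − 14 + 24 = 12.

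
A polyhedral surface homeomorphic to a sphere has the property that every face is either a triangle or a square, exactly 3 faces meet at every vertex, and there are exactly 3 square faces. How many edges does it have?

9

Let x be the number of triangles; then F = 3 + x.
Edge–face incidences: 2E = 4·3 + 3·x = 12 + 3x.
Every vertex has degree 3, so 3V = 2E.
Euler: V − E + F = 2 ⇒ (2E)/3 − E + (3 + x) = 2.
Multiply by 6: 2·(2E) − 3·(2E) + 6·(3 + x) = 12, i.e. 18 + 6x − (12 + 3x) = 12.
Collecting terms: 3x + 6 = 12, so 3x = 6, so x = 2.
Then 2E = 12 + 3·2 = 18, so E = 9, V = 2E/3 = 6, F = 3 + 2 = 5.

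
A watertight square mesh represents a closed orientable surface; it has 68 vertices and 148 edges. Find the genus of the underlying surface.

4

Every face is a square and each edge borders two faces, so 4F = 2·148, giving F = 74.
χ = V − E + F = 68 − 148 + 74 = -6.
For a closed orientable surface χ = 2 − 2g, so g = (2 − (-6))/2 = 4.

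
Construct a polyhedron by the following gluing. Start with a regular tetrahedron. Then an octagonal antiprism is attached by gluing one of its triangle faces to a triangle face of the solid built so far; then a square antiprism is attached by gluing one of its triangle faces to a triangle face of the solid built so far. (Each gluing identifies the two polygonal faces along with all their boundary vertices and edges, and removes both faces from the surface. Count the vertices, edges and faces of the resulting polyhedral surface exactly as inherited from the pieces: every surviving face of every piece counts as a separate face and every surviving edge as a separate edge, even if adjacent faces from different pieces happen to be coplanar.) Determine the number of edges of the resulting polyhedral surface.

A regular tetrahedron: V=4, E=6, F=4.
Attach an octagonal antiprism (V=16, E=32, F=18) along a 3-gon: merge 3 vertices and 3 edges, delete both glued faces → V=17, E=35, F=20.
Attach a square antiprism (V=8, E=16, F=10) along a 3-gon: merge 3 vertices and 3 edges, delete both glued faces → V=22, E=48, F=28.
Check: V − E + F = 22 − 48 + 28 = 2.

48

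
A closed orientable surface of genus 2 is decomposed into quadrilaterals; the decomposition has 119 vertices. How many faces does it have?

121

χ = 2 − 2·2 = -2, and every face is a square so 4F = 2E.
V − E + F = -2 with E = 4F/2 gives 119 − (4/2 − 1)·F = -2, so F = 121 and E = 242.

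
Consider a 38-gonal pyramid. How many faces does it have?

39

A pyramid on an n-gon base has one n-gon and n triangles: V = 38 + 1 = 39, E = 2·38 = 76, F = 38 + 1 = 39.
Check: V − E + F = 39 − 76 + 39 = 2.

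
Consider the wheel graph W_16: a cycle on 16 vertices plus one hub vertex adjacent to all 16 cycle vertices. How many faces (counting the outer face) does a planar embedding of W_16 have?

17

W_16 has V = 16 + 1 = 17 vertices and E = 2·16 = 32 edges.
By Euler's formula F = 2 − V + E = 2 − 17 + 32 = 17.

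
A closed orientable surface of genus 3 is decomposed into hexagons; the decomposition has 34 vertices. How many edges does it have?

χ = 2 − 2·3 = -4, and every face is a hexagon so 6F = 2E.
V − E + F = -4 with E = 6F/2 gives 34 − (6/2 − 1)·F = -4, so F = 19 and E = 57.

57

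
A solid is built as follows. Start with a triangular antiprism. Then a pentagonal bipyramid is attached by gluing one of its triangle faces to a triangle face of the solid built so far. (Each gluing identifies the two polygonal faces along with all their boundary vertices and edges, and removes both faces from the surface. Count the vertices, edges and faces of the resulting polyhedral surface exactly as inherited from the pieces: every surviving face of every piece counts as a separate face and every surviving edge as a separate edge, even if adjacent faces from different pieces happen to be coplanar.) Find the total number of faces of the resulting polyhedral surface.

A triangular antiprism: V=6, E=12, F=8.
Attach a pentagonal bipyramid (V=7, E=15, F=10) along a 3-gon: merge 3 vertices and 3 edges, delete both glued faces → V=10, E=24, F=16.
Check: V − E + F = 10 − 24 + 16 = 2.

16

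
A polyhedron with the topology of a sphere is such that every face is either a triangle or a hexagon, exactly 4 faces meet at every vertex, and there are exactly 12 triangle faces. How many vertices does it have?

Let x be the number of hexagons; then F = 12 + x.
Edge–face incidences: 2E = 3·12 + 6·x = 36 + 6x.
Every vertex has degree 4, so 4V = 2E.
Euler: V − E + F = 2 ⇒ (2E)/4 − E + (12 + x) = 2.
Multiply by 8: 2·(2E) − 4·(2E) + 8·(12 + x) = 16, i.e. 96 + 8x − 2·(36 + 6x) = 16.
Collecting terms: −4x + 24 = 16, so −4x = −8, so x = 2.
Then 2E = 36 + 6·2 = 48, so E = 24, V = 2E/4 = 12, F = 12 + 2 = 14.

12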